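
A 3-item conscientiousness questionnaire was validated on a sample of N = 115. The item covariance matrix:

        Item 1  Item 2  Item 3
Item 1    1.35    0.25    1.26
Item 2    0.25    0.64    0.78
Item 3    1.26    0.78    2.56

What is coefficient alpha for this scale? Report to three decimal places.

Σσ²ᵢ = 1.35 + 0.64 + 2.56 = 4.55
Sum of off-diagonal covariances = 2.29
total variance = 4.55 + 2 × 2.29 = 9.13
α = (k/(k−1))·(1 − Σσ²ᵢ/total variance) = (3/2)·(1 − 4.55/9.13) = 0.752

coefficient alpha = 0.752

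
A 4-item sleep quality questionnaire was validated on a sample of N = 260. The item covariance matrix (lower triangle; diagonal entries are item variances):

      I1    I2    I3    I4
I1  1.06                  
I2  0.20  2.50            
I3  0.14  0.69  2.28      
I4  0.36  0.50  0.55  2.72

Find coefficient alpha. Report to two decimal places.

α = 0.48

Σσ²ᵢ = 1.06 + 2.50 + 2.28 + 2.72 = 8.56
Σ_{i<j} σ_ij = 2.44
total variance = 8.56 + 2 × 2.44 = 13.44
α = (k/(k−1))·(1 − Σσ²ᵢ/total variance) = (4/3)·(1 − 8.56/13.44) = 0.48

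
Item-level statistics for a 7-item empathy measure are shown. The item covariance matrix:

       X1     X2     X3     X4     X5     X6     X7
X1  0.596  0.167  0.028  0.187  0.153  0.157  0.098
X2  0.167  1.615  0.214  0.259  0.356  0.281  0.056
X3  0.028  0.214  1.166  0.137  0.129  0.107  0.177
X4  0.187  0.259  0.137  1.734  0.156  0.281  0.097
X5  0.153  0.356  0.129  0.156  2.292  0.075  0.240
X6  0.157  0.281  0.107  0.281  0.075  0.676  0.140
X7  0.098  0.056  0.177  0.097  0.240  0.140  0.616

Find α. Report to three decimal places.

α = 0.520

Σσ²ᵢ = 0.596 + 1.615 + 1.166 + 1.734 + 2.292 + 0.676 + 0.616 = 8.695
Sum of off-diagonal covariances = 3.495
Var(T) = 8.695 + 2 × 3.495 = 15.685
α = (k/(k−1))·(1 − Σσ²ᵢ/Var(T)) = (7/6)·(1 − 8.695/15.685) = 0.520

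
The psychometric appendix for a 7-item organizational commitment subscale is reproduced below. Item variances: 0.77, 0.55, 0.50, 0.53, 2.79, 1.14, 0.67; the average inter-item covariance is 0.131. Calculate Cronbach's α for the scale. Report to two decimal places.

α = 0.52

Σσ²ᵢ = 0.77 + 0.55 + 0.50 + 0.53 + 2.79 + 1.14 + 0.67 = 6.95
Sum of the 21 distinct covariances = 21 × 0.131 = 2.751
Var(T) = Σσ²ᵢ + 2·Σcov = 6.95 + 2 × 2.751 = 12.452
α = (7/6)·(1 − 6.95/12.452) = 0.52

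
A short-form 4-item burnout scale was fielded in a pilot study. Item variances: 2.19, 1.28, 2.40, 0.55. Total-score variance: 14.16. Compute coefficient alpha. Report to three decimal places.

coefficient alpha = 0.729

ΣVar(i) = 2.19 + 1.28 + 2.40 + 0.55 = 6.42
α = (k/(k−1))·(1 − ΣVar(i)/Var(T)) = (4/3)·(1 − 6.42/14.16) = 0.729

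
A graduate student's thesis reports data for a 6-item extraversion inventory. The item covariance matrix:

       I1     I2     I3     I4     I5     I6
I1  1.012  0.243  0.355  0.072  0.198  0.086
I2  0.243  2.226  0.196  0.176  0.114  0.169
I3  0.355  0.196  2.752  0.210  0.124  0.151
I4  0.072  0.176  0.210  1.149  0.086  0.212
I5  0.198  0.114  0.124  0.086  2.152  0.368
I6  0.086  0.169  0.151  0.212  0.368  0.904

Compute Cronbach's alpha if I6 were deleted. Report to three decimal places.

Remaining items: I1, I2, I3, I4, I5 (k = 5).
ΣVar(i) = 1.012 + 2.226 + 2.752 + 1.149 + 2.152 = 9.291
σ²_T = 9.291 + 2 × 1.774 = 12.839
α (item deleted) = (5/4)·(1 − 9.291/12.839) = 0.345

α = 0.345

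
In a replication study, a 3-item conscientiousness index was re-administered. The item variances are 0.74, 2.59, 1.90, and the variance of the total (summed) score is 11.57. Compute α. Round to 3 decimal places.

α = 0.822

ΣVar(i) = 0.74 + 2.59 + 1.90 = 5.23
α = (k/(k−1))·(1 − ΣVar(i)/Var(T)) = (3/2)·(1 − 5.23/11.57) = 0.822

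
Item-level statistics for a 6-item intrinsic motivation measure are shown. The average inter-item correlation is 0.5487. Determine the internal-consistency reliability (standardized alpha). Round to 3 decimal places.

Standardized α = k·r̄ / (1 + (k−1)·r̄) = 6 × 0.5487 / (1 + 5 × 0.5487)
  = 3.2922 / 3.7435 = 0.879

α = 0.879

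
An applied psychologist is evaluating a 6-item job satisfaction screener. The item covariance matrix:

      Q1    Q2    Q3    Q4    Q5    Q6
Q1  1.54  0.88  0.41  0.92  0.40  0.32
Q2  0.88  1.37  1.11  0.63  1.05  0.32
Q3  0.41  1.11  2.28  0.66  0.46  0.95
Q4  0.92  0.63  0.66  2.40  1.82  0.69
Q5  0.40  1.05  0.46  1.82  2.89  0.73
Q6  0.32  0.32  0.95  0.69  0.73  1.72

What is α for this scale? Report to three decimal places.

Σσᵢ² = 1.54 + 1.37 + 2.28 + 2.40 + 2.89 + 1.72 = 12.20
Sum of off-diagonal covariances = 11.35
σ²_T = 12.20 + 2 × 11.35 = 34.90
α = (k/(k−1))·(1 − Σσᵢ²/σ²_T) = (6/5)·(1 − 12.20/34.90) = 0.781

α = 0.781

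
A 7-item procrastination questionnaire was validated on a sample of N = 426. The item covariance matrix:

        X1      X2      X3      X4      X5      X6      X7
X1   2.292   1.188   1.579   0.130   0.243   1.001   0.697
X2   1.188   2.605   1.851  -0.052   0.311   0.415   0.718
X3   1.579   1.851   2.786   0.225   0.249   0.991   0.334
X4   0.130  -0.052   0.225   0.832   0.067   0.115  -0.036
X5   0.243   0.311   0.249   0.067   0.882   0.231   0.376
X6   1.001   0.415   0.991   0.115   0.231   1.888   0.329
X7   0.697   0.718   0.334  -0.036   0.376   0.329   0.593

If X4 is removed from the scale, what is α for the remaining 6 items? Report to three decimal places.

α = 0.787

Remaining items: X1, X2, X3, X5, X6, X7 (k = 6).
Σσ²ᵢ = 2.292 + 2.605 + 2.786 + 0.882 + 1.888 + 0.593 = 11.046
total variance = 11.046 + 2 × 10.513 = 32.072
α (item deleted) = (6/5)·(1 − 11.046/32.072) = 0.787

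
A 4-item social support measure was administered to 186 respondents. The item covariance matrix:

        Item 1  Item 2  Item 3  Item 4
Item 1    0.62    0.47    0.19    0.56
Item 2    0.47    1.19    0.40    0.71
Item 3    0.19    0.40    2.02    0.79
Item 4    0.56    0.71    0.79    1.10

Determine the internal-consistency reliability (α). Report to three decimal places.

α = 0.745

Σσᵢ² = 0.62 + 1.19 + 2.02 + 1.10 = 4.93
Σ_{i<j} σ_ij = 3.12
σ²_total = 4.93 + 2 × 3.12 = 11.17
α = (k/(k−1))·(1 − Σσᵢ²/σ²_total) = (4/3)·(1 − 4.93/11.17) = 0.745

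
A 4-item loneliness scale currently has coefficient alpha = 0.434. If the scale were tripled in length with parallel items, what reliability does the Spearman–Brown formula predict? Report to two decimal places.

Length factor m = 3
α' = m·α / (1 + (m−1)·α)
   = 3 × 0.434 / (1 + (3 − 1) × 0.434)
   = 1.3020 / 1.8680 = 0.70

predicted reliability = 0.70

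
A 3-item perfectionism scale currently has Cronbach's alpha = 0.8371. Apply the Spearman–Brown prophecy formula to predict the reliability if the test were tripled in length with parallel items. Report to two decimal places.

predicted reliability = 0.94

Length factor m = 3
α' = m·α / (1 + (m−1)·α)
   = 3 × 0.8371 / (1 + (3 − 1) × 0.8371)
   = 2.5113 / 2.6742 = 0.94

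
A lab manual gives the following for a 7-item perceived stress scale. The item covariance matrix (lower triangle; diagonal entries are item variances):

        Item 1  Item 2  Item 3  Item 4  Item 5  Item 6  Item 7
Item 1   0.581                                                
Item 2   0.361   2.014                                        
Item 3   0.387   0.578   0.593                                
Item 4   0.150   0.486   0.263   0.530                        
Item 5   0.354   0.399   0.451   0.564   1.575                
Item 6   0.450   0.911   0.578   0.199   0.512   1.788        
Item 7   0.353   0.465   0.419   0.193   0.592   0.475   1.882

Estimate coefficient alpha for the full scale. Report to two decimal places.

α = 0.78

Σσ²ᵢ = 0.581 + 2.014 + 0.593 + 0.530 + 1.575 + 1.788 + 1.882 = 8.963
Sum of off-diagonal covariances = 9.140
total variance = 8.963 + 2 × 9.140 = 27.243
α = (k/(k−1))·(1 − Σσ²ᵢ/total variance) = (7/6)·(1 − 8.963/27.243) = 0.78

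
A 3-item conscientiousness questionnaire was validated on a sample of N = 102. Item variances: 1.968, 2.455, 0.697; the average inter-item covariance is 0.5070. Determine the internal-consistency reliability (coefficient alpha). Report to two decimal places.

Σσᵢ² = 1.968 + 2.455 + 0.697 = 5.120
Sum of the 3 distinct covariances = 3 × 0.5070 = 1.5210
total variance = Σσᵢ² + 2·Σcov = 5.120 + 2 × 1.5210 = 8.1620
α = (3/2)·(1 − 5.120/8.1620) = 0.56

α = 0.56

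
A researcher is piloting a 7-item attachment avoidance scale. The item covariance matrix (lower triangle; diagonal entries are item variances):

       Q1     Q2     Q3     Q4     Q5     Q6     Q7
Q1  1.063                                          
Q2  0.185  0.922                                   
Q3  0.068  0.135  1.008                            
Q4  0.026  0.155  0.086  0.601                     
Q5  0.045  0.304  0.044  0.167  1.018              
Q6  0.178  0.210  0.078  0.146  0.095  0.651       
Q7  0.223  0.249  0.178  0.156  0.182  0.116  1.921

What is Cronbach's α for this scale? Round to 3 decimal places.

α = 0.533

Σσᵢ² = 1.063 + 0.922 + 1.008 + 0.601 + 1.018 + 0.651 + 1.921 = 7.184
Sum of the distinct covariances = 3.026
σ²_T = 7.184 + 2 × 3.026 = 13.236
α = (k/(k−1))·(1 − Σσᵢ²/σ²_T) = (7/6)·(1 − 7.184/13.236) = 0.533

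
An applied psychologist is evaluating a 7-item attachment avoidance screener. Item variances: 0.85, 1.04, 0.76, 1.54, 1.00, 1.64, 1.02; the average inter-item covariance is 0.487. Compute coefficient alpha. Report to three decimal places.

ΣVar(i) = 0.85 + 1.04 + 0.76 + 1.54 + 1.00 + 1.64 + 1.02 = 7.85
Sum of the 21 distinct covariances = 21 × 0.487 = 10.227
σ²_T = ΣVar(i) + 2·Σcov = 7.85 + 2 × 10.227 = 28.304
α = (7/6)·(1 − 7.85/28.304) = 0.843

coefficient alpha = 0.843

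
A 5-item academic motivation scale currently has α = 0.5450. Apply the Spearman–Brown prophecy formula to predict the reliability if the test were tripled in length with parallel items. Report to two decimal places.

Length factor m = 3
α' = m·α / (1 + (m−1)·α)
   = 3 × 0.5450 / (1 + (3 − 1) × 0.5450)
   = 1.6350 / 2.0900 = 0.78

predicted reliability = 0.78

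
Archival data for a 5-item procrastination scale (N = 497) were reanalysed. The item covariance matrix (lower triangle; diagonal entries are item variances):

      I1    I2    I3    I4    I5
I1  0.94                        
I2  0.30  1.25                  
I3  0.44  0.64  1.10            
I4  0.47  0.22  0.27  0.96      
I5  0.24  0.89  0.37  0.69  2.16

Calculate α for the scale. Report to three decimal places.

α = 0.732

Σσᵢ² = 0.94 + 1.25 + 1.10 + 0.96 + 2.16 = 6.41
Σ_{i<j} σ_ij = 4.53
σ²_total = 6.41 + 2 × 4.53 = 15.47
α = (k/(k−1))·(1 − Σσᵢ²/σ²_total) = (5/4)·(1 − 6.41/15.47) = 0.732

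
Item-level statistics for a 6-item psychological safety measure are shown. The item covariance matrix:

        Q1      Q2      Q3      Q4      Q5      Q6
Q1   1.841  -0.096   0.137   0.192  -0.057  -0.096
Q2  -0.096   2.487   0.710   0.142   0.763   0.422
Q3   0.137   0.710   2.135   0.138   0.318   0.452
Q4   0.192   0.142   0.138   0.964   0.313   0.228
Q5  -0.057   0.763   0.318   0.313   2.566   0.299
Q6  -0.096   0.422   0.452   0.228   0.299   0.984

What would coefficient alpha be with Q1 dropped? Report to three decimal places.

Remaining items: Q2, Q3, Q4, Q5, Q6 (k = 5).
sum of item variances = 2.487 + 2.135 + 0.964 + 2.566 + 0.984 = 9.136
total variance = 9.136 + 2 × 3.785 = 16.706
α (item deleted) = (5/4)·(1 − 9.136/16.706) = 0.566

α = 0.566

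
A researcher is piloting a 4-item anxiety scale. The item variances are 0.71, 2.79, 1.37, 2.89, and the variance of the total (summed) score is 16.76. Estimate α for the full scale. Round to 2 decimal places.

Σσ²ᵢ = 0.71 + 2.79 + 1.37 + 2.89 = 7.76
α = (k/(k−1))·(1 − Σσ²ᵢ/total variance) = (4/3)·(1 − 7.76/16.76) = 0.72

α = 0.72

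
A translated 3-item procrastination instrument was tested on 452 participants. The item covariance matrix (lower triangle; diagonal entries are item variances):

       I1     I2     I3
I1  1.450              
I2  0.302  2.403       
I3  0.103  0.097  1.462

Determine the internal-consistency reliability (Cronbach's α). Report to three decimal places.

Cronbach's α = 0.238

Σσ²ᵢ = 1.450 + 2.403 + 1.462 = 5.315
Σ_{i<j} σ_ij = 0.502
Var(T) = 5.315 + 2 × 0.502 = 6.319
α = (k/(k−1))·(1 − Σσ²ᵢ/Var(T)) = (3/2)·(1 − 5.315/6.319) = 0.238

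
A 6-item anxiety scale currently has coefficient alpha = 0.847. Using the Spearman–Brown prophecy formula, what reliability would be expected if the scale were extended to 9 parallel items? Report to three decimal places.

Length factor m = 9/6 = 1.5000
α' = m·α / (1 + (m−1)·α)
   = 9/6 × 0.847 / (1 + (9/6 − 1) × 0.847)
   = 1.2705 / 1.4235 = 0.893

predicted reliability = 0.893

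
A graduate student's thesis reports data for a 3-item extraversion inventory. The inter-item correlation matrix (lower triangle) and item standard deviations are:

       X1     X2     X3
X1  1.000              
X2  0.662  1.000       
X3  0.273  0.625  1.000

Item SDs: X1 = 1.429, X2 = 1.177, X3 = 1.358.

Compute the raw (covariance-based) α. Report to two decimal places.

α = 0.75

Σσ²ᵢ = 1.429² + 1.177² + 1.358² = 5.2715
Covariances σ_ij = r_ij · s_i · s_j:
  σ(X1,X2) = 0.662 × 1.429 × 1.177 = 1.1134
  σ(X1,X3) = 0.273 × 1.429 × 1.358 = 0.5298
  σ(X2,X3) = 0.625 × 1.177 × 1.358 = 0.9990
σ²_T = Σσ²ᵢ + 2·Σσ_ij = 5.2715 + 2 × 2.6422 = 10.5559
α = (3/2)·(1 − 5.2715/10.5559) = 0.75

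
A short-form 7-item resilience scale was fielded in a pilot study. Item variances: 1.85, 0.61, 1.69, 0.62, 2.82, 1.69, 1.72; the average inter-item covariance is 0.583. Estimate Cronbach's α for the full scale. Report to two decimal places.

sum of item variances = 1.85 + 0.61 + 1.69 + 0.62 + 2.82 + 1.69 + 1.72 = 11.00
Sum of the 21 distinct covariances = 21 × 0.583 = 12.243
total variance = sum of item variances + 2·Σcov = 11.00 + 2 × 12.243 = 35.486
α = (7/6)·(1 − 11.00/35.486) = 0.81

α = 0.81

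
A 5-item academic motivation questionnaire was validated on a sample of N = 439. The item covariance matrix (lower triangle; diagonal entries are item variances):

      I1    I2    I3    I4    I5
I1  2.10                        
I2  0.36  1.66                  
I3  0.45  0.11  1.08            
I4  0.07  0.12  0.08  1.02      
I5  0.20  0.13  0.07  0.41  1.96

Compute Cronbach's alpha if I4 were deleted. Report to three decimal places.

Remaining items: I1, I2, I3, I5 (k = 4).
sum of item variances = 2.10 + 1.66 + 1.08 + 1.96 = 6.80
σ²_T = 6.80 + 2 × 1.32 = 9.44
α (item deleted) = (4/3)·(1 − 6.80/9.44) = 0.373

Cronbach's alpha = 0.373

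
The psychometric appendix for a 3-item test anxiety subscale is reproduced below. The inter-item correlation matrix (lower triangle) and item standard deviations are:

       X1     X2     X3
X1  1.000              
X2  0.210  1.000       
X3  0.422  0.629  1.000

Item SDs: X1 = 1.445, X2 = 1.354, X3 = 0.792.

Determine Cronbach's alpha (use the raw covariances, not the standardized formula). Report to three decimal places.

Σσ²ᵢ = 1.445² + 1.354² + 0.792² = 4.5486
Covariances σ_ij = r_ij · s_i · s_j:
  σ(X1,X2) = 0.210 × 1.445 × 1.354 = 0.4109
  σ(X1,X3) = 0.422 × 1.445 × 0.792 = 0.4830
  σ(X2,X3) = 0.629 × 1.354 × 0.792 = 0.6745
σ²_T = Σσ²ᵢ + 2·Σσ_ij = 4.5486 + 2 × 1.5684 = 7.6854
α = (3/2)·(1 − 4.5486/7.6854) = 0.612

α = 0.612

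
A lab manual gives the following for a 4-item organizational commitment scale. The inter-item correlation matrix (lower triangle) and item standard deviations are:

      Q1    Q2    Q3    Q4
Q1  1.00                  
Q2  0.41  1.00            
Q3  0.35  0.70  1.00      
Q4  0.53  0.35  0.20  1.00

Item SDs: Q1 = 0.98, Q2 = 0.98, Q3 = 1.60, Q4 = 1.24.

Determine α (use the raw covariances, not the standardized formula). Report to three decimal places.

α = 0.718

Σσ²ᵢ = 0.98² + 0.98² + 1.60² + 1.24² = 6.0184
Covariances σ_ij = r_ij · s_i · s_j:
  σ(Q1,Q2) = 0.41 × 0.98 × 0.98 = 0.3938
  σ(Q1,Q3) = 0.35 × 0.98 × 1.60 = 0.5488
  σ(Q1,Q4) = 0.53 × 0.98 × 1.24 = 0.6441
  σ(Q2,Q3) = 0.70 × 0.98 × 1.60 = 1.0976
  σ(Q2,Q4) = 0.35 × 0.98 × 1.24 = 0.4253
  σ(Q3,Q4) = 0.20 × 1.60 × 1.24 = 0.3968
σ²_T = Σσ²ᵢ + 2·Σσ_ij = 6.0184 + 2 × 3.5064 = 13.0312
α = (4/3)·(1 − 6.0184/13.0312) = 0.718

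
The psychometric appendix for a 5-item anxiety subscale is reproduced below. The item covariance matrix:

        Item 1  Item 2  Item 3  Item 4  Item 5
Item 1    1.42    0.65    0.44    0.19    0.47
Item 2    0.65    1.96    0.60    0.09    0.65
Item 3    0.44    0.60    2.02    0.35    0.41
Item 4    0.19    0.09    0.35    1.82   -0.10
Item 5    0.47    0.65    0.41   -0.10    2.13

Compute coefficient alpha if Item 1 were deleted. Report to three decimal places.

Remaining items: Item 2, Item 3, Item 4, Item 5 (k = 4).
Σσ²ᵢ = 1.96 + 2.02 + 1.82 + 2.13 = 7.93
σ²_T = 7.93 + 2 × 2.00 = 11.93
α (item deleted) = (4/3)·(1 − 7.93/11.93) = 0.447

coefficient alpha = 0.447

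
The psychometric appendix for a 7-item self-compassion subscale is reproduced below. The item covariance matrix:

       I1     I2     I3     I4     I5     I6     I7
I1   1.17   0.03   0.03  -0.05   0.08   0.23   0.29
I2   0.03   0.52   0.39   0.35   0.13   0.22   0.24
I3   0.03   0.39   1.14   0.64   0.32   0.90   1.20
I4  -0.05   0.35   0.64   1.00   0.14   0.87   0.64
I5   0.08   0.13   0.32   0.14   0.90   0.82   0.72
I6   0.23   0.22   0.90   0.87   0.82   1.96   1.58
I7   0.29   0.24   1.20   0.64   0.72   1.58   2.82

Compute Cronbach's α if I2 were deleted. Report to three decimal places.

α = 0.782

Remaining items: I1, I3, I4, I5, I6, I7 (k = 6).
Σσ²ᵢ = 1.17 + 1.14 + 1.00 + 0.90 + 1.96 + 2.82 = 8.99
σ²_total = 8.99 + 2 × 8.41 = 25.81
α (item deleted) = (6/5)·(1 − 8.99/25.81) = 0.782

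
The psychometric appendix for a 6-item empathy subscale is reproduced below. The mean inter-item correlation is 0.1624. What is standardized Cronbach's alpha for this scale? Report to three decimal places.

standardized Cronbach's alpha = 0.538

Standardized α = k·r̄ / (1 + (k−1)·r̄) = 6 × 0.1624 / (1 + 5 × 0.1624)
  = 0.9744 / 1.8120 = 0.538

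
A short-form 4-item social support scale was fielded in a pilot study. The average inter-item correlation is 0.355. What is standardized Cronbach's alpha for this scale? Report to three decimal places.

standardized Cronbach's alpha = 0.688

Standardized α = k·r̄ / (1 + (k−1)·r̄) = 4 × 0.355 / (1 + 3 × 0.355)
  = 1.4200 / 2.0650 = 0.688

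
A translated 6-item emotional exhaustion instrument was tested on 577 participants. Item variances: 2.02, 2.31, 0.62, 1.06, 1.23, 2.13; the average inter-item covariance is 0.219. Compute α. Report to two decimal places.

α = 0.49

sum of item variances = 2.02 + 2.31 + 0.62 + 1.06 + 1.23 + 2.13 = 9.37
Sum of the 15 distinct covariances = 15 × 0.219 = 3.285
σ²_T = sum of item variances + 2·Σcov = 9.37 + 2 × 3.285 = 15.940
α = (6/5)·(1 − 9.37/15.940) = 0.49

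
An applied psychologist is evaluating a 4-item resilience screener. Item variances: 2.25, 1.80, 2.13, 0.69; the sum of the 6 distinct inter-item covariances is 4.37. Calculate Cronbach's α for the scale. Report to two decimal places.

Cronbach's α = 0.75

sum of item variances = 2.25 + 1.80 + 2.13 + 0.69 = 6.87
Sum of distinct covariances = 4.37
σ²_T = sum of item variances + 2·Σcov = 6.87 + 2 × 4.37 = 15.61
α = (4/3)·(1 − 6.87/15.61) = 0.75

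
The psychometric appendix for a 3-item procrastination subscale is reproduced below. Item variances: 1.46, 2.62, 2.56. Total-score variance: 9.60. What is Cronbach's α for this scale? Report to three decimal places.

Cronbach's α = 0.463

Σσᵢ² = 1.46 + 2.62 + 2.56 = 6.64
α = (k/(k−1))·(1 − Σσᵢ²/total variance) = (3/2)·(1 − 6.64/9.60) = 0.463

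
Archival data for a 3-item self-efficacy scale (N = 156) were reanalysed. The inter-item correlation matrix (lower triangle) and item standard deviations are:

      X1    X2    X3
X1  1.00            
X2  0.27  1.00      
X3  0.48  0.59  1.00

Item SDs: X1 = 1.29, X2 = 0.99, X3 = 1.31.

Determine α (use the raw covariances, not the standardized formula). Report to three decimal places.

α = 0.703

Σσ²ᵢ = 1.29² + 0.99² + 1.31² = 4.3603
Covariances σ_ij = r_ij · s_i · s_j:
  σ(X1,X2) = 0.27 × 1.29 × 0.99 = 0.3448
  σ(X1,X3) = 0.48 × 1.29 × 1.31 = 0.8112
  σ(X2,X3) = 0.59 × 0.99 × 1.31 = 0.7652
σ²_T = Σσ²ᵢ + 2·Σσ_ij = 4.3603 + 2 × 1.9212 = 8.2027
α = (3/2)·(1 − 4.3603/8.2027) = 0.703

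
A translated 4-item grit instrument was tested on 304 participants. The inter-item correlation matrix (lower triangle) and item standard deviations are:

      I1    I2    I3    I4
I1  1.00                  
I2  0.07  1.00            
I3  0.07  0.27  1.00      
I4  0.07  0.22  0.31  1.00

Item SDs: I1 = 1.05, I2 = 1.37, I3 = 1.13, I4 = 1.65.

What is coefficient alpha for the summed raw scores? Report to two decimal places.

Σσ²ᵢ = 1.05² + 1.37² + 1.13² + 1.65² = 6.9788
Covariances σ_ij = r_ij · s_i · s_j:
  σ(I1,I2) = 0.07 × 1.05 × 1.37 = 0.1007
  σ(I1,I3) = 0.07 × 1.05 × 1.13 = 0.0831
  σ(I1,I4) = 0.07 × 1.05 × 1.65 = 0.1213
  σ(I2,I3) = 0.27 × 1.37 × 1.13 = 0.4180
  σ(I2,I4) = 0.22 × 1.37 × 1.65 = 0.4973
  σ(I3,I4) = 0.31 × 1.13 × 1.65 = 0.5780
σ²_T = Σσ²ᵢ + 2·Σσ_ij = 6.9788 + 2 × 1.7984 = 10.5756
α = (4/3)·(1 − 6.9788/10.5756) = 0.45

α = 0.45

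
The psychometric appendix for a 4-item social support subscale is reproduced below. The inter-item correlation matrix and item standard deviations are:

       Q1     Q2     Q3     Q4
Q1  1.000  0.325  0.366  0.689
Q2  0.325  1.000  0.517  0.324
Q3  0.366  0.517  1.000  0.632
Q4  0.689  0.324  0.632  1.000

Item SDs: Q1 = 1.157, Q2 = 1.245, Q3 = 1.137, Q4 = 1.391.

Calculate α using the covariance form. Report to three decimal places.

Σσ²ᵢ = 1.157² + 1.245² + 1.137² + 1.391² = 6.1163
Covariances σ_ij = r_ij · s_i · s_j:
  σ(Q1,Q2) = 0.325 × 1.157 × 1.245 = 0.4682
  σ(Q1,Q3) = 0.366 × 1.157 × 1.137 = 0.4815
  σ(Q1,Q4) = 0.689 × 1.157 × 1.391 = 1.1089
  σ(Q2,Q3) = 0.517 × 1.245 × 1.137 = 0.7318
  σ(Q2,Q4) = 0.324 × 1.245 × 1.391 = 0.5611
  σ(Q3,Q4) = 0.632 × 1.137 × 1.391 = 0.9996
σ²_T = Σσ²ᵢ + 2·Σσ_ij = 6.1163 + 2 × 4.3511 = 14.8185
α = (4/3)·(1 − 6.1163/14.8185) = 0.783

α = 0.783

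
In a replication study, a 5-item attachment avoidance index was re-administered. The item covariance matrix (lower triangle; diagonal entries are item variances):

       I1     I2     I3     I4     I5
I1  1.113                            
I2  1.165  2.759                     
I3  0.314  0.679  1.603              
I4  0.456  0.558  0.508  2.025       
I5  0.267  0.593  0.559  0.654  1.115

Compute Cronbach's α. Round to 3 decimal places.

Cronbach's α = 0.715

Σσᵢ² = 1.113 + 2.759 + 1.603 + 2.025 + 1.115 = 8.615
Sum of the distinct covariances = 5.753
Var(T) = 8.615 + 2 × 5.753 = 20.121
α = (k/(k−1))·(1 − Σσᵢ²/Var(T)) = (5/4)·(1 − 8.615/20.121) = 0.715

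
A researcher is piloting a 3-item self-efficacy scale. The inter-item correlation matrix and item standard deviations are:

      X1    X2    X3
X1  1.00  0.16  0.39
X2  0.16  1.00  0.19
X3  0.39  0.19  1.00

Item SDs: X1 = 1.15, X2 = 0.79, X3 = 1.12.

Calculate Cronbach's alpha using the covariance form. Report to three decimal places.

α = 0.506

Σσ²ᵢ = 1.15² + 0.79² + 1.12² = 3.2010
Covariances σ_ij = r_ij · s_i · s_j:
  σ(X1,X2) = 0.16 × 1.15 × 0.79 = 0.1454
  σ(X1,X3) = 0.39 × 1.15 × 1.12 = 0.5023
  σ(X2,X3) = 0.19 × 0.79 × 1.12 = 0.1681
σ²_T = Σσ²ᵢ + 2·Σσ_ij = 3.2010 + 2 × 0.8158 = 4.8326
α = (3/2)·(1 − 3.2010/4.8326) = 0.506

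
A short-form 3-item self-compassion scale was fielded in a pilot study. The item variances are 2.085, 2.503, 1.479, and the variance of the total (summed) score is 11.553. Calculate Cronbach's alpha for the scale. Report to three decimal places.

Cronbach's alpha = 0.712

Σσᵢ² = 2.085 + 2.503 + 1.479 = 6.067
α = (k/(k−1))·(1 − Σσᵢ²/total variance) = (3/2)·(1 − 6.067/11.553) = 0.712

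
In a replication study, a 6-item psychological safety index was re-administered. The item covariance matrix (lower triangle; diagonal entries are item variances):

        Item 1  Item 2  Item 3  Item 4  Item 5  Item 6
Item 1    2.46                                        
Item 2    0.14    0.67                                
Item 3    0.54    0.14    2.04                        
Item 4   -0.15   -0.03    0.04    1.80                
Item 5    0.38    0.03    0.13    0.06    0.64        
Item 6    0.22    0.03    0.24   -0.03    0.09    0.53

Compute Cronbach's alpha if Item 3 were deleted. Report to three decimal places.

Remaining items: Item 1, Item 2, Item 4, Item 5, Item 6 (k = 5).
Σσ²ᵢ = 2.46 + 0.67 + 1.80 + 0.64 + 0.53 = 6.10
σ²_T = 6.10 + 2 × 0.74 = 7.58
α (item deleted) = (5/4)·(1 − 6.10/7.58) = 0.244

Cronbach's alpha = 0.244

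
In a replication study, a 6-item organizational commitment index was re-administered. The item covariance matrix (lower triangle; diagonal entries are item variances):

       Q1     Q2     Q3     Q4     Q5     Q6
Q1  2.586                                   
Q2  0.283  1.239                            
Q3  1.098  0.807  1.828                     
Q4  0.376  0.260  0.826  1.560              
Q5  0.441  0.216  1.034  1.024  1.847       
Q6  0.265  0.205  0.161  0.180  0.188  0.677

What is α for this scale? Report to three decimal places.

ΣVar(i) = 2.586 + 1.239 + 1.828 + 1.560 + 1.847 + 0.677 = 9.737
Sum of the distinct covariances = 7.364
Var(T) = 9.737 + 2 × 7.364 = 24.465
α = (k/(k−1))·(1 − ΣVar(i)/Var(T)) = (6/5)·(1 − 9.737/24.465) = 0.722

α = 0.722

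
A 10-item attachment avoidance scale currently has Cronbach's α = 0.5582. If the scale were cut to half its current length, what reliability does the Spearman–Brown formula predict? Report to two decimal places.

predicted reliability = 0.39

Length factor m = 1/2
α' = m·α / (1 − (1−m)·α)
   = 1/2 × 0.5582 / (1 − (1 − 1/2) × 0.5582)
   = 0.2791 / 0.7209 = 0.39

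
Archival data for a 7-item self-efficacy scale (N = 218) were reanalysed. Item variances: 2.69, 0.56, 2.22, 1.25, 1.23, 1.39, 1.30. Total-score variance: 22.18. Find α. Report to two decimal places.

α = 0.61

sum of item variances = 2.69 + 0.56 + 2.22 + 1.25 + 1.23 + 1.39 + 1.30 = 10.64
α = (k/(k−1))·(1 − sum of item variances/σ²_T) = (7/6)·(1 − 10.64/22.18) = 0.61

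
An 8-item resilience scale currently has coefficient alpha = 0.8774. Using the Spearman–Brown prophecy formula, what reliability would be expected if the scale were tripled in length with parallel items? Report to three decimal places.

Length factor m = 3
α' = m·α / (1 + (m−1)·α)
   = 3 × 0.8774 / (1 + (3 − 1) × 0.8774)
   = 2.6322 / 2.7548 = 0.955

predicted reliability = 0.955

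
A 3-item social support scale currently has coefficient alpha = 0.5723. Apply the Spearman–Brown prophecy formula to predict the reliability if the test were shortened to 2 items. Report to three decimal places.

predicted reliability = 0.471

Length factor m = 2/3 = 0.6667
α' = m·α / (1 − (1−m)·α)
   = 2/3 × 0.5723 / (1 − (1 − 2/3) × 0.5723)
   = 0.3815 / 0.8092 = 0.471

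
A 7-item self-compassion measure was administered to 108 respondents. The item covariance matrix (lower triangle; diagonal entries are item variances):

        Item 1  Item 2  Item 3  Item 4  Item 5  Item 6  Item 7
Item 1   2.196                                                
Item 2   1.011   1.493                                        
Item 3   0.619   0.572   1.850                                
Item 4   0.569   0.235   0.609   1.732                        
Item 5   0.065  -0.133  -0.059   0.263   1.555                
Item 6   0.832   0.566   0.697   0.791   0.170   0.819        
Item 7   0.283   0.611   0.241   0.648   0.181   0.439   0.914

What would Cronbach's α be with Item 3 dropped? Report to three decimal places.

Remaining items: Item 1, Item 2, Item 4, Item 5, Item 6, Item 7 (k = 6).
Σσᵢ² = 2.196 + 1.493 + 1.732 + 1.555 + 0.819 + 0.914 = 8.709
σ²_total = 8.709 + 2 × 6.531 = 21.771
α (item deleted) = (6/5)·(1 − 8.709/21.771) = 0.720

Cronbach's α = 0.720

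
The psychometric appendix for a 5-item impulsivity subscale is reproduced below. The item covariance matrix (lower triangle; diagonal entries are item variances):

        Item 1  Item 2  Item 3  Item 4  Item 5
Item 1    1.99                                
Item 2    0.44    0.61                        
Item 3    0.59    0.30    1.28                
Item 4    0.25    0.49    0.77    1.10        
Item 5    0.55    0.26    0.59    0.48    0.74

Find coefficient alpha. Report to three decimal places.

Σσᵢ² = 1.99 + 0.61 + 1.28 + 1.10 + 0.74 = 5.72
Sum of the distinct covariances = 4.72
σ²_T = 5.72 + 2 × 4.72 = 15.16
α = (k/(k−1))·(1 − Σσᵢ²/σ²_T) = (5/4)·(1 − 5.72/15.16) = 0.778

coefficient alpha = 0.778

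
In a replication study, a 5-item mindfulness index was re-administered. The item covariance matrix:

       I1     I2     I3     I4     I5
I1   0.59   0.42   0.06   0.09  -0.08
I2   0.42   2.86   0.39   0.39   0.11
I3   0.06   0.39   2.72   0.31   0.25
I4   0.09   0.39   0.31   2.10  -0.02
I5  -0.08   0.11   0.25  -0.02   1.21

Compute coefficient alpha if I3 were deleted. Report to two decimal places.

Remaining items: I1, I2, I4, I5 (k = 4).
Σσᵢ² = 0.59 + 2.86 + 2.10 + 1.21 = 6.76
σ²_total = 6.76 + 2 × 0.91 = 8.58
α (item deleted) = (4/3)·(1 − 6.76/8.58) = 0.28

α = 0.28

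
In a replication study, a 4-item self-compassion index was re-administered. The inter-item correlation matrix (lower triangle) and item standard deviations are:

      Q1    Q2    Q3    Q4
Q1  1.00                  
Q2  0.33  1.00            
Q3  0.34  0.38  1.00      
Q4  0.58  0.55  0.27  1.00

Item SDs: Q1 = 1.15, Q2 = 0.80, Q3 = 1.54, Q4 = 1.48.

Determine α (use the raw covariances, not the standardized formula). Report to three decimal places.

α = 0.702

Σσ²ᵢ = 1.15² + 0.80² + 1.54² + 1.48² = 6.5245
Covariances σ_ij = r_ij · s_i · s_j:
  σ(Q1,Q2) = 0.33 × 1.15 × 0.80 = 0.3036
  σ(Q1,Q3) = 0.34 × 1.15 × 1.54 = 0.6021
  σ(Q1,Q4) = 0.58 × 1.15 × 1.48 = 0.9872
  σ(Q2,Q3) = 0.38 × 0.80 × 1.54 = 0.4682
  σ(Q2,Q4) = 0.55 × 0.80 × 1.48 = 0.6512
  σ(Q3,Q4) = 0.27 × 1.54 × 1.48 = 0.6154
σ²_T = Σσ²ᵢ + 2·Σσ_ij = 6.5245 + 2 × 3.6277 = 13.7799
α = (4/3)·(1 − 6.5245/13.7799) = 0.702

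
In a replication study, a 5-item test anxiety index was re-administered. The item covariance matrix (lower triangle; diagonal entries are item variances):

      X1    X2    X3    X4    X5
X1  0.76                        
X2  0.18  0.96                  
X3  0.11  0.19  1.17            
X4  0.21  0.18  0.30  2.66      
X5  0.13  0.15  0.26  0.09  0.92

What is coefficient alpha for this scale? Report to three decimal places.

coefficient alpha = 0.447

sum of item variances = 0.76 + 0.96 + 1.17 + 2.66 + 0.92 = 6.47
Σ_{i<j} σ_ij = 1.80
σ²_total = 6.47 + 2 × 1.80 = 10.07
α = (k/(k−1))·(1 − sum of item variances/σ²_total) = (5/4)·(1 − 6.47/10.07) = 0.447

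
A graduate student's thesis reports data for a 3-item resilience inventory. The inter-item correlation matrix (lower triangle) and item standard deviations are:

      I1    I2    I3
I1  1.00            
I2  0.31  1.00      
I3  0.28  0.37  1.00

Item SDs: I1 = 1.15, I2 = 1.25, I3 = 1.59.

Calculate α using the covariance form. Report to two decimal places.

Σσ²ᵢ = 1.15² + 1.25² + 1.59² = 5.4131
Covariances σ_ij = r_ij · s_i · s_j:
  σ(I1,I2) = 0.31 × 1.15 × 1.25 = 0.4456
  σ(I1,I3) = 0.28 × 1.15 × 1.59 = 0.5120
  σ(I2,I3) = 0.37 × 1.25 × 1.59 = 0.7354
σ²_T = Σσ²ᵢ + 2·Σσ_ij = 5.4131 + 2 × 1.6930 = 8.7991
α = (3/2)·(1 − 5.4131/8.7991) = 0.58

α = 0.58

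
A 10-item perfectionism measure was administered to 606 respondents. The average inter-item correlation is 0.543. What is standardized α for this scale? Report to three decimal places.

Standardized α = k·r̄ / (1 + (k−1)·r̄) = 10 × 0.543 / (1 + 9 × 0.543)
  = 5.4300 / 5.8870 = 0.922

α = 0.922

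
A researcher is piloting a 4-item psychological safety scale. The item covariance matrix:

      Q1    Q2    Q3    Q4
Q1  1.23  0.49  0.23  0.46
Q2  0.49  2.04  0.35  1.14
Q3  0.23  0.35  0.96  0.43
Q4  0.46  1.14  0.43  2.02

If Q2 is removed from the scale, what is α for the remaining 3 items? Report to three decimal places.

α = 0.521

Remaining items: Q1, Q3, Q4 (k = 3).
sum of item variances = 1.23 + 0.96 + 2.02 = 4.21
σ²_total = 4.21 + 2 × 1.12 = 6.45
α (item deleted) = (3/2)·(1 − 4.21/6.45) = 0.521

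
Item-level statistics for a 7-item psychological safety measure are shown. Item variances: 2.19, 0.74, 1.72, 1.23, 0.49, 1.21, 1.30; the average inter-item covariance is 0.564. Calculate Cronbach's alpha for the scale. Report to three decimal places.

Σσᵢ² = 2.19 + 0.74 + 1.72 + 1.23 + 0.49 + 1.21 + 1.30 = 8.88
Sum of the 21 distinct covariances = 21 × 0.564 = 11.844
σ²_total = Σσᵢ² + 2·Σcov = 8.88 + 2 × 11.844 = 32.568
α = (7/6)·(1 − 8.88/32.568) = 0.849

α = 0.849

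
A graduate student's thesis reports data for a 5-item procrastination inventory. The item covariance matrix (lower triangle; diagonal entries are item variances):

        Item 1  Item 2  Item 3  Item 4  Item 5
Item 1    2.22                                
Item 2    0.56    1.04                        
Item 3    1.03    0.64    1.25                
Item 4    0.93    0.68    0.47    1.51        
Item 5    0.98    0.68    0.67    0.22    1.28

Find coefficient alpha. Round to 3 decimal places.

Σσᵢ² = 2.22 + 1.04 + 1.25 + 1.51 + 1.28 = 7.30
Σ_{i<j} σ_ij = 6.86
Var(T) = 7.30 + 2 × 6.86 = 21.02
α = (k/(k−1))·(1 − Σσᵢ²/Var(T)) = (5/4)·(1 − 7.30/21.02) = 0.816

α = 0.816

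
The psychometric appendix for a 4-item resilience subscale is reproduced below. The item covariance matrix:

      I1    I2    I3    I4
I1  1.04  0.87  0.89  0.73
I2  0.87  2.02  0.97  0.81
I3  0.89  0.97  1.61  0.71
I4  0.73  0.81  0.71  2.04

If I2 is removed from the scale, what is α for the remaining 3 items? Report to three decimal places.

Remaining items: I1, I3, I4 (k = 3).
Σσ²ᵢ = 1.04 + 1.61 + 2.04 = 4.69
Var(T) = 4.69 + 2 × 2.33 = 9.35
α (item deleted) = (3/2)·(1 − 4.69/9.35) = 0.748

α = 0.748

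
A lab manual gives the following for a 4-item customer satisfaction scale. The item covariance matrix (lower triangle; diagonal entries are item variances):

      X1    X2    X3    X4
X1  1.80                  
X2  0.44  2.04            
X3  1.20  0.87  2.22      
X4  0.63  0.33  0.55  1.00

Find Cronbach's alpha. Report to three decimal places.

Σσᵢ² = 1.80 + 2.04 + 2.22 + 1.00 = 7.06
Σ_{i<j} σ_ij = 4.02
total variance = 7.06 + 2 × 4.02 = 15.10
α = (k/(k−1))·(1 − Σσᵢ²/total variance) = (4/3)·(1 − 7.06/15.10) = 0.710

Cronbach's alpha = 0.710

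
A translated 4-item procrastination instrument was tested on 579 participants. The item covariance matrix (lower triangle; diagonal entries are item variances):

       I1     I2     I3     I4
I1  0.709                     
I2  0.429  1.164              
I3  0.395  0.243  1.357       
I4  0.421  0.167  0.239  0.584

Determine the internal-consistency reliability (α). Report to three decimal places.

α = 0.664

sum of item variances = 0.709 + 1.164 + 1.357 + 0.584 = 3.814
Sum of the distinct covariances = 1.894
σ²_T = 3.814 + 2 × 1.894 = 7.602
α = (k/(k−1))·(1 − sum of item variances/σ²_T) = (4/3)·(1 − 3.814/7.602) = 0.664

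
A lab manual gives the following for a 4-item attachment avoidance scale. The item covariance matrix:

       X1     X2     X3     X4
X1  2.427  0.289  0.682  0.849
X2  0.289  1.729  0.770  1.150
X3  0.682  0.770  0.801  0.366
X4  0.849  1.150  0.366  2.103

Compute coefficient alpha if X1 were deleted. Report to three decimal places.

α = 0.745

Remaining items: X2, X3, X4 (k = 3).
ΣVar(i) = 1.729 + 0.801 + 2.103 = 4.633
σ²_T = 4.633 + 2 × 2.286 = 9.205
α (item deleted) = (3/2)·(1 − 4.633/9.205) = 0.745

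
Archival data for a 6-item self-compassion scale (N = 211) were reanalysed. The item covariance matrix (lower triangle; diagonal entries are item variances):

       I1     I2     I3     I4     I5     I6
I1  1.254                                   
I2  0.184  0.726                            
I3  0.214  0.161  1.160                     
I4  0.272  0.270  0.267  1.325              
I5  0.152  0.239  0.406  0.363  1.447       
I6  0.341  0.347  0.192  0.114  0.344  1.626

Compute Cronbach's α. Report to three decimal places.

α = 0.608

ΣVar(i) = 1.254 + 0.726 + 1.160 + 1.325 + 1.447 + 1.626 = 7.538
Sum of off-diagonal covariances = 3.866
σ²_T = 7.538 + 2 × 3.866 = 15.270
α = (k/(k−1))·(1 − ΣVar(i)/σ²_T) = (6/5)·(1 − 7.538/15.270) = 0.608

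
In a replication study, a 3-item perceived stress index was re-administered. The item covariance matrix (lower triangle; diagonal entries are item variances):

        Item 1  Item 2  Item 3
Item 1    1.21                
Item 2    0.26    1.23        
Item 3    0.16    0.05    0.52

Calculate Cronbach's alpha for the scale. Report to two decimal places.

sum of item variances = 1.21 + 1.23 + 0.52 = 2.96
Σ_{i<j} σ_ij = 0.47
σ²_total = 2.96 + 2 × 0.47 = 3.90
α = (k/(k−1))·(1 − sum of item variances/σ²_total) = (3/2)·(1 − 2.96/3.90) = 0.36

Cronbach's alpha = 0.36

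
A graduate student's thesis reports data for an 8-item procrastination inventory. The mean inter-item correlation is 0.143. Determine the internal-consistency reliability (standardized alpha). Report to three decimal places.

α = 0.572

Standardized α = k·r̄ / (1 + (k−1)·r̄) = 8 × 0.143 / (1 + 7 × 0.143)
  = 1.1440 / 2.0010 = 0.572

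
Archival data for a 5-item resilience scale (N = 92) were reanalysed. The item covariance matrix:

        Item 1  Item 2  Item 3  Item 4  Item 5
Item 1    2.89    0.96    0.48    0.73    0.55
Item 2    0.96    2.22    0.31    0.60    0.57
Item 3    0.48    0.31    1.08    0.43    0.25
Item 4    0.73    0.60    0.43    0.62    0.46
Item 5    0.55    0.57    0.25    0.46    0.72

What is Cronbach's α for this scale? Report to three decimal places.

Σσᵢ² = 2.89 + 2.22 + 1.08 + 0.62 + 0.72 = 7.53
Sum of off-diagonal covariances = 5.34
total variance = 7.53 + 2 × 5.34 = 18.21
α = (k/(k−1))·(1 − Σσᵢ²/total variance) = (5/4)·(1 − 7.53/18.21) = 0.733

α = 0.733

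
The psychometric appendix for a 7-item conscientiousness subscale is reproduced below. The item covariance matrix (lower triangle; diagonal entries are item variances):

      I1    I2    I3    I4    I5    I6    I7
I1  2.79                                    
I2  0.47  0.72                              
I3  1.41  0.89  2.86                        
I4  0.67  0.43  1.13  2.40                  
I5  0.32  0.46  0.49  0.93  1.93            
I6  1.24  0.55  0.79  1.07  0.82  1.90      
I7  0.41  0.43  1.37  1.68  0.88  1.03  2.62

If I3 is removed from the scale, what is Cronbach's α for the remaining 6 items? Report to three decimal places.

α = 0.778

Remaining items: I1, I2, I4, I5, I6, I7 (k = 6).
Σσᵢ² = 2.79 + 0.72 + 2.40 + 1.93 + 1.90 + 2.62 = 12.36
σ²_total = 12.36 + 2 × 11.39 = 35.14
α (item deleted) = (6/5)·(1 − 12.36/35.14) = 0.778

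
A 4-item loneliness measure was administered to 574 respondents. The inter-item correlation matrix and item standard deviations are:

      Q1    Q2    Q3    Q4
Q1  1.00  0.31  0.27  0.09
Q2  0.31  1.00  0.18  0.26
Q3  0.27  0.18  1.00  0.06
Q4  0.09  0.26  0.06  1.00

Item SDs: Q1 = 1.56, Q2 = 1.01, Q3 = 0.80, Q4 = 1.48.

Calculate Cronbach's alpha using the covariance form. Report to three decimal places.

α = 0.457

Σσ²ᵢ = 1.56² + 1.01² + 0.80² + 1.48² = 6.2841
Covariances σ_ij = r_ij · s_i · s_j:
  σ(Q1,Q2) = 0.31 × 1.56 × 1.01 = 0.4884
  σ(Q1,Q3) = 0.27 × 1.56 × 0.80 = 0.3370
  σ(Q1,Q4) = 0.09 × 1.56 × 1.48 = 0.2078
  σ(Q2,Q3) = 0.18 × 1.01 × 0.80 = 0.1454
  σ(Q2,Q4) = 0.26 × 1.01 × 1.48 = 0.3886
  σ(Q3,Q4) = 0.06 × 0.80 × 1.48 = 0.0710
σ²_T = Σσ²ᵢ + 2·Σσ_ij = 6.2841 + 2 × 1.6382 = 9.5605
α = (4/3)·(1 − 6.2841/9.5605) = 0.457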